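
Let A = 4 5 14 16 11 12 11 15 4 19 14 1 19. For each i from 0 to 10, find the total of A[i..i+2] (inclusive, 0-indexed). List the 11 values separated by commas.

Sliding a size-3 window across the 13 values:
4 5 14 → sum 23
5 14 16 → sum 35
14 16 11 → sum 41
16 11 12 → sum 39
11 12 11 → sum 34
12 11 15 → sum 38
11 15 4 → sum 30
15 4 19 → sum 38
4 19 14 → sum 37
19 14 1 → sum 34
14 1 19 → sum 34

23, 35, 41, 39, 34, 38, 30, 38, 37, 34, 34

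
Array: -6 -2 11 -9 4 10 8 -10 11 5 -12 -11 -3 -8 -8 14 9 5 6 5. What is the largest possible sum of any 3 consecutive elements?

Each size-3 window and its sum:
[-6, -2, 11] → sum 3
[-2, 11, -9] → sum 0
[11, -9, 4] → sum 6
[-9, 4, 10] → sum 5
[4, 10, 8] → sum 22
[10, 8, -10] → sum 8
[8, -10, 11] → sum 9
[-10, 11, 5] → sum 6
[11, 5, -12] → sum 4
[5, -12, -11] → sum -18
[-12, -11, -3] → sum -26
[-11, -3, -8] → sum -22
[-3, -8, -8] → sum -19
[-8, -8, 14] → sum -2
[-8, 14, 9] → sum 15
[14, 9, 5] → sum 28
[9, 5, 6] → sum 20
[5, 6, 5] → sum 16
Largest of these is 28.

28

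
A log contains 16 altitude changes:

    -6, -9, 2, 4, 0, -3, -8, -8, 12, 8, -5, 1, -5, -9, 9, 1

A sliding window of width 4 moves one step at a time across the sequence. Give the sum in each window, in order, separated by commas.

-9, -3, 3, -7, -19, -7, 4, 7, 16, -1, -18, -4, -4

(-6, -9, 2, 4) → sum -9
(-9, 2, 4, 0) → sum -3
(2, 4, 0, -3) → sum 3
(4, 0, -3, -8) → sum -7
(0, -3, -8, -8) → sum -19
(-3, -8, -8, 12) → sum -7
(-8, -8, 12, 8) → sum 4
(-8, 12, 8, -5) → sum 7
(12, 8, -5, 1) → sum 16
(8, -5, 1, -5) → sum -1
(-5, 1, -5, -9) → sum -18
(1, -5, -9, 9) → sum -4
(-5, -9, 9, 1) → sum -4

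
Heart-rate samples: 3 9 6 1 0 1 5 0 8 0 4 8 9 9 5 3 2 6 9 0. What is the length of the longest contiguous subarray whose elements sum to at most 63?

[3] sum 3 len 1
[3, 9] sum 12 len 2
[3, 9, 6] sum 18 len 3
[3, 9, 6, 1] sum 19 len 4
[3, 9, 6, 1, 0] sum 19 len 5
[3, 9, 6, 1, 0, 1] sum 20 len 6
[3, 9, 6, 1, 0, 1, 5] sum 25 len 7
[3, 9, 6, 1, 0, 1, 5, 0] sum 25 len 8
[3, 9, 6, 1, 0, 1, 5, 0, 8] sum 33 len 9
[3, 9, 6, 1, 0, 1, 5, 0, 8, 0] sum 33 len 10
[3, 9, 6, 1, 0, 1, 5, 0, 8, 0, 4] sum 37 len 11
[3, 9, 6, 1, 0, 1, 5, 0, 8, 0, 4, 8] sum 45 len 12
[3, 9, 6, 1, 0, 1, 5, 0, 8, 0, 4, 8, 9] sum 54 len 13
[3, 9, 6, 1, 0, 1, 5, 0, 8, 0, 4, 8, 9, 9] sum 63 len 14
[6, 1, 0, 1, 5, 0, 8, 0, 4, 8, 9, 9, 5] sum 56 len 13
[6, 1, 0, 1, 5, 0, 8, 0, 4, 8, 9, 9, 5, 3] sum 59 len 14
[6, 1, 0, 1, 5, 0, 8, 0, 4, 8, 9, 9, 5, 3, 2] sum 61 len 15
[1, 0, 1, 5, 0, 8, 0, 4, 8, 9, 9, 5, 3, 2, 6] sum 61 len 15
[0, 8, 0, 4, 8, 9, 9, 5, 3, 2, 6, 9] sum 63 len 12
[0, 8, 0, 4, 8, 9, 9, 5, 3, 2, 6, 9, 0] sum 63 len 13
Longest length seen: 15.

15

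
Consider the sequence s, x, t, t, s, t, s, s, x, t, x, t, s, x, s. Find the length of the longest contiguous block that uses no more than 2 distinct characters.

6

add s: window [s] (1 distinct), len 1
add x: window [s, x] (2 distinct), len 2
add t: window [x, t] (2 distinct), len 2
add t: window [x, t, t] (2 distinct), len 3
add s: window [t, t, s] (2 distinct), len 3
add t: window [t, t, s, t] (2 distinct), len 4
add s: window [t, t, s, t, s] (2 distinct), len 5
add s: window [t, t, s, t, s, s] (2 distinct), len 6
add x: window [s, s, x] (2 distinct), len 3
add t: window [x, t] (2 distinct), len 2
add x: window [x, t, x] (2 distinct), len 3
add t: window [x, t, x, t] (2 distinct), len 4
add s: window [t, s] (2 distinct), len 2
add x: window [s, x] (2 distinct), len 2
add s: window [s, x, s] (2 distinct), len 3
Longest length with ≤2 distinct: 6.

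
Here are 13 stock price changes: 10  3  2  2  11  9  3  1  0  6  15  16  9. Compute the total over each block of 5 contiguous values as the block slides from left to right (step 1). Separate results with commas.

28, 27, 27, 26, 24, 19, 25, 38, 46

10 3 2 2 11 → sum 28
3 2 2 11 9 → sum 27
2 2 11 9 3 → sum 27
2 11 9 3 1 → sum 26
11 9 3 1 0 → sum 24
9 3 1 0 6 → sum 19
3 1 0 6 15 → sum 25
1 0 6 15 16 → sum 38
0 6 15 16 9 → sum 46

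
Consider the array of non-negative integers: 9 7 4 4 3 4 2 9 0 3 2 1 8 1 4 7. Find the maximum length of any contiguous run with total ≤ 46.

13

Extend to the right; shrink from the left whenever the sum exceeds 46:
add 9: [9] sum 9, len 1
add 7: [9, 7] sum 16, len 2
add 4: [9, 7, 4] sum 20, len 3
add 4: [9, 7, 4, 4] sum 24, len 4
add 3: [9, 7, 4, 4, 3] sum 27, len 5
add 4: [9, 7, 4, 4, 3, 4] sum 31, len 6
add 2: [9, 7, 4, 4, 3, 4, 2] sum 33, len 7
add 9: [9, 7, 4, 4, 3, 4, 2, 9] sum 42, len 8
add 0: [9, 7, 4, 4, 3, 4, 2, 9, 0] sum 42, len 9
add 3: [9, 7, 4, 4, 3, 4, 2, 9, 0, 3] sum 45, len 10
add 2: [7, 4, 4, 3, 4, 2, 9, 0, 3, 2] sum 38, len 10
add 1: [7, 4, 4, 3, 4, 2, 9, 0, 3, 2, 1] sum 39, len 11
add 8: [4, 4, 3, 4, 2, 9, 0, 3, 2, 1, 8] sum 40, len 11
add 1: [4, 4, 3, 4, 2, 9, 0, 3, 2, 1, 8, 1] sum 41, len 12
add 4: [4, 4, 3, 4, 2, 9, 0, 3, 2, 1, 8, 1, 4] sum 45, len 13
add 7: [3, 4, 2, 9, 0, 3, 2, 1, 8, 1, 4, 7] sum 44, len 12
Longest length seen: 13.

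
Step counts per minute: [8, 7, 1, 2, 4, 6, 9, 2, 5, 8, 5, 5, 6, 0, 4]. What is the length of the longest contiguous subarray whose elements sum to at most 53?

[8] sum 8 len 1
[8, 7] sum 15 len 2
[8, 7, 1] sum 16 len 3
[8, 7, 1, 2] sum 18 len 4
[8, 7, 1, 2, 4] sum 22 len 5
[8, 7, 1, 2, 4, 6] sum 28 len 6
[8, 7, 1, 2, 4, 6, 9] sum 37 len 7
[8, 7, 1, 2, 4, 6, 9, 2] sum 39 len 8
[8, 7, 1, 2, 4, 6, 9, 2, 5] sum 44 len 9
[8, 7, 1, 2, 4, 6, 9, 2, 5, 8] sum 52 len 10
[7, 1, 2, 4, 6, 9, 2, 5, 8, 5] sum 49 len 10
[1, 2, 4, 6, 9, 2, 5, 8, 5, 5] sum 47 len 10
[1, 2, 4, 6, 9, 2, 5, 8, 5, 5, 6] sum 53 len 11
[1, 2, 4, 6, 9, 2, 5, 8, 5, 5, 6, 0] sum 53 len 12
[6, 9, 2, 5, 8, 5, 5, 6, 0, 4] sum 50 len 10
Longest length seen: 12.

12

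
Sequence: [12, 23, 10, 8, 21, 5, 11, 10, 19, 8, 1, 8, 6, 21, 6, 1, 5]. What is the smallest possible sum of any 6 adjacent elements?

43

12 23 10 8 21 5 → sum 79
23 10 8 21 5 11 → sum 78
10 8 21 5 11 10 → sum 65
8 21 5 11 10 19 → sum 74
21 5 11 10 19 8 → sum 74
5 11 10 19 8 1 → sum 54
11 10 19 8 1 8 → sum 57
10 19 8 1 8 6 → sum 52
19 8 1 8 6 21 → sum 63
8 1 8 6 21 6 → sum 50
1 8 6 21 6 1 → sum 43
8 6 21 6 1 5 → sum 47
Smallest of these is 43.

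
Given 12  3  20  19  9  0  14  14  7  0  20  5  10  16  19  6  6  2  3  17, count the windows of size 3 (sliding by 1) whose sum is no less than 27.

12 3 20 → sum 35  ≥ 27 ✓
3 20 19 → sum 42  ≥ 27 ✓
20 19 9 → sum 48  ≥ 27 ✓
19 9 0 → sum 28  ≥ 27 ✓
9 0 14 → sum 23
0 14 14 → sum 28  ≥ 27 ✓
14 14 7 → sum 35  ≥ 27 ✓
14 7 0 → sum 21
7 0 20 → sum 27  ≥ 27 ✓
0 20 5 → sum 25
20 5 10 → sum 35  ≥ 27 ✓
5 10 16 → sum 31  ≥ 27 ✓
10 16 19 → sum 45  ≥ 27 ✓
16 19 6 → sum 41  ≥ 27 ✓
19 6 6 → sum 31  ≥ 27 ✓
6 6 2 → sum 14
6 2 3 → sum 11
2 3 17 → sum 22
12 windows satisfy the condition.

12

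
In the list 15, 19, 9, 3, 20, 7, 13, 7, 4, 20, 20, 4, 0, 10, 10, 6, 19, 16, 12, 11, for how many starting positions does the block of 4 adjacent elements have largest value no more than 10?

2

[15, 19, 9, 3] → max 19
[19, 9, 3, 20] → max 20
[9, 3, 20, 7] → max 20
[3, 20, 7, 13] → max 20
[20, 7, 13, 7] → max 20
[7, 13, 7, 4] → max 13
[13, 7, 4, 20] → max 20
[7, 4, 20, 20] → max 20
[4, 20, 20, 4] → max 20
[20, 20, 4, 0] → max 20
[20, 4, 0, 10] → max 20
[4, 0, 10, 10] → max 10  ≤ 10 ✓
[0, 10, 10, 6] → max 10  ≤ 10 ✓
[10, 10, 6, 19] → max 19
[10, 6, 19, 16] → max 19
[6, 19, 16, 12] → max 19
[19, 16, 12, 11] → max 19
2 windows satisfy the condition.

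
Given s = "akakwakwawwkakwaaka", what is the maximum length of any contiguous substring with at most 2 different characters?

add a: window [a] (1 distinct), len 1
add k: window [a, k] (2 distinct), len 2
add a: window [a, k, a] (2 distinct), len 3
add k: window [a, k, a, k] (2 distinct), len 4
add w: window [k, w] (2 distinct), len 2
add a: window [w, a] (2 distinct), len 2
add k: window [a, k] (2 distinct), len 2
add w: window [k, w] (2 distinct), len 2
add a: window [w, a] (2 distinct), len 2
add w: window [w, a, w] (2 distinct), len 3
add w: window [w, a, w, w] (2 distinct), len 4
add k: window [w, w, k] (2 distinct), len 3
add a: window [k, a] (2 distinct), len 2
add k: window [k, a, k] (2 distinct), len 3
add w: window [k, w] (2 distinct), len 2
add a: window [w, a] (2 distinct), len 2
add a: window [w, a, a] (2 distinct), len 3
add k: window [a, a, k] (2 distinct), len 3
add a: window [a, a, k, a] (2 distinct), len 4
Longest length with ≤2 distinct: 4.

4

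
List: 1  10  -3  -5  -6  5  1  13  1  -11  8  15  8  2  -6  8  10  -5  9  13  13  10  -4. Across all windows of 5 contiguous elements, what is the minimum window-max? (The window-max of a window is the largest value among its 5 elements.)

Window maxs for each of the 19 positions:
[1, 10, -3, -5, -6] → max 10
[10, -3, -5, -6, 5] → max 10
[-3, -5, -6, 5, 1] → max 5
[-5, -6, 5, 1, 13] → max 13
[-6, 5, 1, 13, 1] → max 13
[5, 1, 13, 1, -11] → max 13
[1, 13, 1, -11, 8] → max 13
[13, 1, -11, 8, 15] → max 15
[1, -11, 8, 15, 8] → max 15
[-11, 8, 15, 8, 2] → max 15
[8, 15, 8, 2, -6] → max 15
[15, 8, 2, -6, 8] → max 15
[8, 2, -6, 8, 10] → max 10
[2, -6, 8, 10, -5] → max 10
[-6, 8, 10, -5, 9] → max 10
[8, 10, -5, 9, 13] → max 13
[10, -5, 9, 13, 13] → max 13
[-5, 9, 13, 13, 10] → max 13
[9, 13, 13, 10, -4] → max 13
Minimum of these is 5.

5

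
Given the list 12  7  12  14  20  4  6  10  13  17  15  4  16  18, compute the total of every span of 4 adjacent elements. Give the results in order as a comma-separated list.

[12, 7, 12, 14] → sum 45
[7, 12, 14, 20] → sum 53
[12, 14, 20, 4] → sum 50
[14, 20, 4, 6] → sum 44
[20, 4, 6, 10] → sum 40
[4, 6, 10, 13] → sum 33
[6, 10, 13, 17] → sum 46
[10, 13, 17, 15] → sum 55
[13, 17, 15, 4] → sum 49
[17, 15, 4, 16] → sum 52
[15, 4, 16, 18] → sum 53

45, 53, 50, 44, 40, 33, 46, 55, 49, 52, 53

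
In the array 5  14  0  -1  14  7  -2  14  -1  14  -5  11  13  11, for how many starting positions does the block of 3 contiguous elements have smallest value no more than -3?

3

(5, 14, 0) → min 0
(14, 0, -1) → min -1
(0, -1, 14) → min -1
(-1, 14, 7) → min -1
(14, 7, -2) → min -2
(7, -2, 14) → min -2
(-2, 14, -1) → min -2
(14, -1, 14) → min -1
(-1, 14, -5) → min -5  ≤ -3 ✓
(14, -5, 11) → min -5  ≤ -3 ✓
(-5, 11, 13) → min -5  ≤ -3 ✓
(11, 13, 11) → min 11
3 windows satisfy the condition.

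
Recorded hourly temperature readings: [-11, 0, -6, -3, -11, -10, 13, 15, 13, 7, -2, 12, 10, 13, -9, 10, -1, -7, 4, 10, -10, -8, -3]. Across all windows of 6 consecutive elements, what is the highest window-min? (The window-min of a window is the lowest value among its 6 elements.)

-11 0 -6 -3 -11 -10 → min -11
0 -6 -3 -11 -10 13 → min -11
-6 -3 -11 -10 13 15 → min -11
-3 -11 -10 13 15 13 → min -11
-11 -10 13 15 13 7 → min -11
-10 13 15 13 7 -2 → min -10
13 15 13 7 -2 12 → min -2
15 13 7 -2 12 10 → min -2
13 7 -2 12 10 13 → min -2
7 -2 12 10 13 -9 → min -9
-2 12 10 13 -9 10 → min -9
12 10 13 -9 10 -1 → min -9
10 13 -9 10 -1 -7 → min -9
13 -9 10 -1 -7 4 → min -9
-9 10 -1 -7 4 10 → min -9
10 -1 -7 4 10 -10 → min -10
-1 -7 4 10 -10 -8 → min -10
-7 4 10 -10 -8 -3 → min -10
Highest of these is -2.

-2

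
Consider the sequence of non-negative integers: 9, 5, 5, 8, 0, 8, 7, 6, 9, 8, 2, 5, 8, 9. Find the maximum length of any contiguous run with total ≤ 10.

2

add 9: [9] sum 9, len 1
add 5: [5] sum 5, len 1
add 5: [5, 5] sum 10, len 2
add 8: [8] sum 8, len 1
add 0: [8, 0] sum 8, len 2
add 8: [0, 8] sum 8, len 2
add 7: [7] sum 7, len 1
add 6: [6] sum 6, len 1
add 9: [9] sum 9, len 1
add 8: [8] sum 8, len 1
add 2: [8, 2] sum 10, len 2
add 5: [2, 5] sum 7, len 2
add 8: [8] sum 8, len 1
add 9: [9] sum 9, len 1
Longest length seen: 2.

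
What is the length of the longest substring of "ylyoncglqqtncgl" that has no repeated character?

add y: [y] len 1
add l: [y, l] len 2
add y (repeat y, move left end past it): [l, y] len 2
add o: [l, y, o] len 3
add n: [l, y, o, n] len 4
add c: [l, y, o, n, c] len 5
add g: [l, y, o, n, c, g] len 6
add l (repeat l, move left end past it): [y, o, n, c, g, l] len 6
add q: [y, o, n, c, g, l, q] len 7
add q (repeat q, move left end past it): [q] len 1
add t: [q, t] len 2
add n: [q, t, n] len 3
add c: [q, t, n, c] len 4
add g: [q, t, n, c, g] len 5
add l: [q, t, n, c, g, l] len 6
Longest all-distinct length: 7.

7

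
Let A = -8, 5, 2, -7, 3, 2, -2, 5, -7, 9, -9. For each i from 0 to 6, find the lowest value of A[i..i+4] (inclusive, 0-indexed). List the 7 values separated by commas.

Sliding a size-5 window across the 11 values:
[-8, 5, 2, -7, 3] → min -8
[5, 2, -7, 3, 2] → min -7
[2, -7, 3, 2, -2] → min -7
[-7, 3, 2, -2, 5] → min -7
[3, 2, -2, 5, -7] → min -7
[2, -2, 5, -7, 9] → min -7
[-2, 5, -7, 9, -9] → min -9

-8, -7, -7, -7, -7, -7, -9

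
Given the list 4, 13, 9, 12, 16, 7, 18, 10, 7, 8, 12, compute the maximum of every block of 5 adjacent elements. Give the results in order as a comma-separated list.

16, 16, 18, 18, 18, 18, 18

[4, 13, 9, 12, 16] → max 16
[13, 9, 12, 16, 7] → max 16
[9, 12, 16, 7, 18] → max 18
[12, 16, 7, 18, 10] → max 18
[16, 7, 18, 10, 7] → max 18
[7, 18, 10, 7, 8] → max 18
[18, 10, 7, 8, 12] → max 18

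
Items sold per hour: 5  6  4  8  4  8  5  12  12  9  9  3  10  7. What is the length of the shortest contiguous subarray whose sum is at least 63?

Extend right; whenever the sum reaches 63, record the length and shrink from the left:
add 5: running sum 5 < 63
add 6: running sum 11 < 63
add 4: running sum 15 < 63
add 8: running sum 23 < 63
add 4: running sum 27 < 63
add 8: running sum 35 < 63
add 5: running sum 40 < 63
add 12: running sum 52 < 63
add 12: shortest ending here [5, 6, 4, 8, 4, 8, 5, 12, 12] sum 64, len 9
add 9: shortest ending here [6, 4, 8, 4, 8, 5, 12, 12, 9] sum 68, len 9
add 9: shortest ending here [8, 4, 8, 5, 12, 12, 9, 9] sum 67, len 8
add 3: shortest ending here [8, 4, 8, 5, 12, 12, 9, 9, 3] sum 70, len 9
add 10: shortest ending here [8, 5, 12, 12, 9, 9, 3, 10] sum 68, len 8
add 7: shortest ending here [5, 12, 12, 9, 9, 3, 10, 7] sum 67, len 8
Shortest qualifying length: 8.

8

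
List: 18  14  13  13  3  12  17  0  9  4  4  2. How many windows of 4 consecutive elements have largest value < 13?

[18, 14, 13, 13] → max 18
[14, 13, 13, 3] → max 14
[13, 13, 3, 12] → max 13
[13, 3, 12, 17] → max 17
[3, 12, 17, 0] → max 17
[12, 17, 0, 9] → max 17
[17, 0, 9, 4] → max 17
[0, 9, 4, 4] → max 9  < 13 ✓
[9, 4, 4, 2] → max 9  < 13 ✓
2 windows satisfy the condition.

2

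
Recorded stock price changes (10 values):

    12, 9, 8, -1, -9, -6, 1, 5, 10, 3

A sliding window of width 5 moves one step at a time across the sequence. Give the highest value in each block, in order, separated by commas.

Sliding a size-5 window across the 10 values:
(12, 9, 8, -1, -9) → max 12
(9, 8, -1, -9, -6) → max 9
(8, -1, -9, -6, 1) → max 8
(-1, -9, -6, 1, 5) → max 5
(-9, -6, 1, 5, 10) → max 10
(-6, 1, 5, 10, 3) → max 10

12, 9, 8, 5, 10, 10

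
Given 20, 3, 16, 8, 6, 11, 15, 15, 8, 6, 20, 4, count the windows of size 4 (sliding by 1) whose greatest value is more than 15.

5

(20, 3, 16, 8) → max 20  > 15 ✓
(3, 16, 8, 6) → max 16  > 15 ✓
(16, 8, 6, 11) → max 16  > 15 ✓
(8, 6, 11, 15) → max 15
(6, 11, 15, 15) → max 15
(11, 15, 15, 8) → max 15
(15, 15, 8, 6) → max 15
(15, 8, 6, 20) → max 20  > 15 ✓
(8, 6, 20, 4) → max 20  > 15 ✓
5 windows satisfy the condition.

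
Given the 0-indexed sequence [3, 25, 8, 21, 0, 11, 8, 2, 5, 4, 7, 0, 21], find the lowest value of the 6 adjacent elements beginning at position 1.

Elements at indices 1..6: 25, 8, 21, 0, 11, 8
min(25, 8, 21, 0, 11, 8) = 0

0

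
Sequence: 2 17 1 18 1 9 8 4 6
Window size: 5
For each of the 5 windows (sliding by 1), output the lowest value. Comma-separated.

Sliding a size-5 window across the 9 values:
(2, 17, 1, 18, 1) → min 1
(17, 1, 18, 1, 9) → min 1
(1, 18, 1, 9, 8) → min 1
(18, 1, 9, 8, 4) → min 1
(1, 9, 8, 4, 6) → min 1

1, 1, 1, 1, 1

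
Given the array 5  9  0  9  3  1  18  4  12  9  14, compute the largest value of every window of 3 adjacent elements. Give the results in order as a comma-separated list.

9, 9, 9, 9, 18, 18, 18, 12, 14

[5, 9, 0] → max 9
[9, 0, 9] → max 9
[0, 9, 3] → max 9
[9, 3, 1] → max 9
[3, 1, 18] → max 18
[1, 18, 4] → max 18
[18, 4, 12] → max 18
[4, 12, 9] → max 12
[12, 9, 14] → max 14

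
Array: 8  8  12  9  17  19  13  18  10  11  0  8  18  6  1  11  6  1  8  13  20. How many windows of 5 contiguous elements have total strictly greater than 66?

4

(8, 8, 12, 9, 17) → sum 54
(8, 12, 9, 17, 19) → sum 65
(12, 9, 17, 19, 13) → sum 70  > 66 ✓
(9, 17, 19, 13, 18) → sum 76  > 66 ✓
(17, 19, 13, 18, 10) → sum 77  > 66 ✓
(19, 13, 18, 10, 11) → sum 71  > 66 ✓
(13, 18, 10, 11, 0) → sum 52
(18, 10, 11, 0, 8) → sum 47
(10, 11, 0, 8, 18) → sum 47
(11, 0, 8, 18, 6) → sum 43
(0, 8, 18, 6, 1) → sum 33
(8, 18, 6, 1, 11) → sum 44
(18, 6, 1, 11, 6) → sum 42
(6, 1, 11, 6, 1) → sum 25
(1, 11, 6, 1, 8) → sum 27
(11, 6, 1, 8, 13) → sum 39
(6, 1, 8, 13, 20) → sum 48
4 windows satisfy the condition.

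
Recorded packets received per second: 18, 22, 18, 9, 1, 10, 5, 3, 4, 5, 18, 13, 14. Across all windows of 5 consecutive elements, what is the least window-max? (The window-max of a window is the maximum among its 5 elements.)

Each size-5 window and its max:
18 22 18 9 1 → max 22
22 18 9 1 10 → max 22
18 9 1 10 5 → max 18
9 1 10 5 3 → max 10
1 10 5 3 4 → max 10
10 5 3 4 5 → max 10
5 3 4 5 18 → max 18
3 4 5 18 13 → max 18
4 5 18 13 14 → max 18
Least of these is 10.

10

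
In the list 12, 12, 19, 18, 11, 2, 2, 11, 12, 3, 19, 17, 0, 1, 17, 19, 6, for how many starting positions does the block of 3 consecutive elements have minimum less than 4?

12 12 19 → min 12
12 19 18 → min 12
19 18 11 → min 11
18 11 2 → min 2  < 4 ✓
11 2 2 → min 2  < 4 ✓
2 2 11 → min 2  < 4 ✓
2 11 12 → min 2  < 4 ✓
11 12 3 → min 3  < 4 ✓
12 3 19 → min 3  < 4 ✓
3 19 17 → min 3  < 4 ✓
19 17 0 → min 0  < 4 ✓
17 0 1 → min 0  < 4 ✓
0 1 17 → min 0  < 4 ✓
1 17 19 → min 1  < 4 ✓
17 19 6 → min 6
11 windows satisfy the condition.

11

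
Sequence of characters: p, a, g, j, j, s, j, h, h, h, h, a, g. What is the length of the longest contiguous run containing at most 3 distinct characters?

8

add p: window [p] (1 distinct), len 1
add a: window [p, a] (2 distinct), len 2
add g: window [p, a, g] (3 distinct), len 3
add j: window [a, g, j] (3 distinct), len 3
add j: window [a, g, j, j] (3 distinct), len 4
add s: window [g, j, j, s] (3 distinct), len 4
add j: window [g, j, j, s, j] (3 distinct), len 5
add h: window [j, j, s, j, h] (3 distinct), len 5
add h: window [j, j, s, j, h, h] (3 distinct), len 6
add h: window [j, j, s, j, h, h, h] (3 distinct), len 7
add h: window [j, j, s, j, h, h, h, h] (3 distinct), len 8
add a: window [j, h, h, h, h, a] (3 distinct), len 6
add g: window [h, h, h, h, a, g] (3 distinct), len 6
Longest length with ≤3 distinct: 8.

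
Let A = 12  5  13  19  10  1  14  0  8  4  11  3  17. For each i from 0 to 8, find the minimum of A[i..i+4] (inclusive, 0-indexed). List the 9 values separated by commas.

5, 1, 1, 0, 0, 0, 0, 0, 3

[12, 5, 13, 19, 10] → min 5
[5, 13, 19, 10, 1] → min 1
[13, 19, 10, 1, 14] → min 1
[19, 10, 1, 14, 0] → min 0
[10, 1, 14, 0, 8] → min 0
[1, 14, 0, 8, 4] → min 0
[14, 0, 8, 4, 11] → min 0
[0, 8, 4, 11, 3] → min 0
[8, 4, 11, 3, 17] → min 3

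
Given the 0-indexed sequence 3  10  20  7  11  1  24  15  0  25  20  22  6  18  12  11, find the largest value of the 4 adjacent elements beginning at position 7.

Elements at indices 7..10: 15, 0, 25, 20
max(15, 0, 25, 20) = 25

25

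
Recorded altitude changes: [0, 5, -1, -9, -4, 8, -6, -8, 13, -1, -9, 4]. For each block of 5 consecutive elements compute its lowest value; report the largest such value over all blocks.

(0, 5, -1, -9, -4) → min -9
(5, -1, -9, -4, 8) → min -9
(-1, -9, -4, 8, -6) → min -9
(-9, -4, 8, -6, -8) → min -9
(-4, 8, -6, -8, 13) → min -8
(8, -6, -8, 13, -1) → min -8
(-6, -8, 13, -1, -9) → min -9
(-8, 13, -1, -9, 4) → min -9
Largest of these is -8.

-8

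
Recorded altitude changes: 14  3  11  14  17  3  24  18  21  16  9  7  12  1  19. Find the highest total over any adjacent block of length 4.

79

(14, 3, 11, 14) → sum 42
(3, 11, 14, 17) → sum 45
(11, 14, 17, 3) → sum 45
(14, 17, 3, 24) → sum 58
(17, 3, 24, 18) → sum 62
(3, 24, 18, 21) → sum 66
(24, 18, 21, 16) → sum 79
(18, 21, 16, 9) → sum 64
(21, 16, 9, 7) → sum 53
(16, 9, 7, 12) → sum 44
(9, 7, 12, 1) → sum 29
(7, 12, 1, 19) → sum 39
Highest of these is 79.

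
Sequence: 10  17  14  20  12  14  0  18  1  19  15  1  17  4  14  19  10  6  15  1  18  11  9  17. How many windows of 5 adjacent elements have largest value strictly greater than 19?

4

10 17 14 20 12 → max 20  > 19 ✓
17 14 20 12 14 → max 20  > 19 ✓
14 20 12 14 0 → max 20  > 19 ✓
20 12 14 0 18 → max 20  > 19 ✓
12 14 0 18 1 → max 18
14 0 18 1 19 → max 19
0 18 1 19 15 → max 19
18 1 19 15 1 → max 19
1 19 15 1 17 → max 19
19 15 1 17 4 → max 19
15 1 17 4 14 → max 17
1 17 4 14 19 → max 19
17 4 14 19 10 → max 19
4 14 19 10 6 → max 19
14 19 10 6 15 → max 19
19 10 6 15 1 → max 19
10 6 15 1 18 → max 18
6 15 1 18 11 → max 18
15 1 18 11 9 → max 18
1 18 11 9 17 → max 18
4 windows satisfy the condition.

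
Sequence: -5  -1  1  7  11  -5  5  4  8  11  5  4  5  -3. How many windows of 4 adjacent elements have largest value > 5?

10

[-5, -1, 1, 7] → max 7  > 5 ✓
[-1, 1, 7, 11] → max 11  > 5 ✓
[1, 7, 11, -5] → max 11  > 5 ✓
[7, 11, -5, 5] → max 11  > 5 ✓
[11, -5, 5, 4] → max 11  > 5 ✓
[-5, 5, 4, 8] → max 8  > 5 ✓
[5, 4, 8, 11] → max 11  > 5 ✓
[4, 8, 11, 5] → max 11  > 5 ✓
[8, 11, 5, 4] → max 11  > 5 ✓
[11, 5, 4, 5] → max 11  > 5 ✓
[5, 4, 5, -3] → max 5
10 windows satisfy the condition.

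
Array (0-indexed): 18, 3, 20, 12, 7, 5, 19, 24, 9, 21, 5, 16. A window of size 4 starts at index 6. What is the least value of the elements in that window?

9

Elements at indices 6..9: 19, 24, 9, 21
min(19, 24, 9, 21) = 9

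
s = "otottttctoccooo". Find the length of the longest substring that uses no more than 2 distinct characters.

add o: window [o] (1 distinct), len 1
add t: window [o, t] (2 distinct), len 2
add o: window [o, t, o] (2 distinct), len 3
add t: window [o, t, o, t] (2 distinct), len 4
add t: window [o, t, o, t, t] (2 distinct), len 5
add t: window [o, t, o, t, t, t] (2 distinct), len 6
add t: window [o, t, o, t, t, t, t] (2 distinct), len 7
add c: window [t, t, t, t, c] (2 distinct), len 5
add t: window [t, t, t, t, c, t] (2 distinct), len 6
add o: window [t, o] (2 distinct), len 2
add c: window [o, c] (2 distinct), len 2
add c: window [o, c, c] (2 distinct), len 3
add o: window [o, c, c, o] (2 distinct), len 4
add o: window [o, c, c, o, o] (2 distinct), len 5
add o: window [o, c, c, o, o, o] (2 distinct), len 6
Longest length with ≤2 distinct: 7.

7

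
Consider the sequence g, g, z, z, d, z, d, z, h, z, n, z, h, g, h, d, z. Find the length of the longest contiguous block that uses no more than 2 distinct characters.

6

Extend right; when distinct count exceeds 2, shrink from the left:
[g] 1 distinct, len 1
[g, g] 1 distinct, len 2
[g, g, z] 2 distinct, len 3
[g, g, z, z] 2 distinct, len 4
[z, z, d] 2 distinct, len 3
[z, z, d, z] 2 distinct, len 4
[z, z, d, z, d] 2 distinct, len 5
[z, z, d, z, d, z] 2 distinct, len 6
[z, h] 2 distinct, len 2
[z, h, z] 2 distinct, len 3
[z, n] 2 distinct, len 2
[z, n, z] 2 distinct, len 3
[z, h] 2 distinct, len 2
[h, g] 2 distinct, len 2
[h, g, h] 2 distinct, len 3
[h, d] 2 distinct, len 2
[d, z] 2 distinct, len 2
Longest length with ≤2 distinct: 6.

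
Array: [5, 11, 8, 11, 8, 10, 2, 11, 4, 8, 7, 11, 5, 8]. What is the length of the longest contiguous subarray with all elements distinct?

add 5: [5] len 1
add 11: [5, 11] len 2
add 8: [5, 11, 8] len 3
add 11 (repeat 11, move left end past it): [8, 11] len 2
add 8 (repeat 8, move left end past it): [11, 8] len 2
add 10: [11, 8, 10] len 3
add 2: [11, 8, 10, 2] len 4
add 11 (repeat 11, move left end past it): [8, 10, 2, 11] len 4
add 4: [8, 10, 2, 11, 4] len 5
add 8 (repeat 8, move left end past it): [10, 2, 11, 4, 8] len 5
add 7: [10, 2, 11, 4, 8, 7] len 6
add 11 (repeat 11, move left end past it): [4, 8, 7, 11] len 4
add 5: [4, 8, 7, 11, 5] len 5
add 8 (repeat 8, move left end past it): [7, 11, 5, 8] len 4
Longest all-distinct length: 6.

6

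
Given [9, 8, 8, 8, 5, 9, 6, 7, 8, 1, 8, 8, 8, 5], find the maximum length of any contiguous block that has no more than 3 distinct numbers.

add 9: window [9] (1 distinct), len 1
add 8: window [9, 8] (2 distinct), len 2
add 8: window [9, 8, 8] (2 distinct), len 3
add 8: window [9, 8, 8, 8] (2 distinct), len 4
add 5: window [9, 8, 8, 8, 5] (3 distinct), len 5
add 9: window [9, 8, 8, 8, 5, 9] (3 distinct), len 6
add 6: window [5, 9, 6] (3 distinct), len 3
add 7: window [9, 6, 7] (3 distinct), len 3
add 8: window [6, 7, 8] (3 distinct), len 3
add 1: window [7, 8, 1] (3 distinct), len 3
add 8: window [7, 8, 1, 8] (3 distinct), len 4
add 8: window [7, 8, 1, 8, 8] (3 distinct), len 5
add 8: window [7, 8, 1, 8, 8, 8] (3 distinct), len 6
add 5: window [8, 1, 8, 8, 8, 5] (3 distinct), len 6
Longest length with ≤3 distinct: 6.

6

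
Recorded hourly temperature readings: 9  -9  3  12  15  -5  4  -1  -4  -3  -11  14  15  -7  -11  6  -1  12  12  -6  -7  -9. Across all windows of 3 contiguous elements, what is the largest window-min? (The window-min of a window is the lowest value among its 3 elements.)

[9, -9, 3] → min -9
[-9, 3, 12] → min -9
[3, 12, 15] → min 3
[12, 15, -5] → min -5
[15, -5, 4] → min -5
[-5, 4, -1] → min -5
[4, -1, -4] → min -4
[-1, -4, -3] → min -4
[-4, -3, -11] → min -11
[-3, -11, 14] → min -11
[-11, 14, 15] → min -11
[14, 15, -7] → min -7
[15, -7, -11] → min -11
[-7, -11, 6] → min -11
[-11, 6, -1] → min -11
[6, -1, 12] → min -1
[-1, 12, 12] → min -1
[12, 12, -6] → min -6
[12, -6, -7] → min -7
[-6, -7, -9] → min -9
Largest of these is 3.

3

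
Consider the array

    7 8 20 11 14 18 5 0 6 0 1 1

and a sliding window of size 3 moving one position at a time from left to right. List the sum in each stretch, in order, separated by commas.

[7, 8, 20] → sum 35
[8, 20, 11] → sum 39
[20, 11, 14] → sum 45
[11, 14, 18] → sum 43
[14, 18, 5] → sum 37
[18, 5, 0] → sum 23
[5, 0, 6] → sum 11
[0, 6, 0] → sum 6
[6, 0, 1] → sum 7
[0, 1, 1] → sum 2

35, 39, 45, 43, 37, 23, 11, 6, 7, 2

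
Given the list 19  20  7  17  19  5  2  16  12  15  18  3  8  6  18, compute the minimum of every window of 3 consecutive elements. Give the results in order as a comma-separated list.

7, 7, 7, 5, 2, 2, 2, 12, 12, 3, 3, 3, 6

19 20 7 → min 7
20 7 17 → min 7
7 17 19 → min 7
17 19 5 → min 5
19 5 2 → min 2
5 2 16 → min 2
2 16 12 → min 2
16 12 15 → min 12
12 15 18 → min 12
15 18 3 → min 3
18 3 8 → min 3
3 8 6 → min 3
8 6 18 → min 6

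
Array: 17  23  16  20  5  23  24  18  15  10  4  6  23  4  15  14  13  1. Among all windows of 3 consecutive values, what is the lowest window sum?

(17, 23, 16) → sum 56
(23, 16, 20) → sum 59
(16, 20, 5) → sum 41
(20, 5, 23) → sum 48
(5, 23, 24) → sum 52
(23, 24, 18) → sum 65
(24, 18, 15) → sum 57
(18, 15, 10) → sum 43
(15, 10, 4) → sum 29
(10, 4, 6) → sum 20
(4, 6, 23) → sum 33
(6, 23, 4) → sum 33
(23, 4, 15) → sum 42
(4, 15, 14) → sum 33
(15, 14, 13) → sum 42
(14, 13, 1) → sum 28
Lowest of these is 20.

20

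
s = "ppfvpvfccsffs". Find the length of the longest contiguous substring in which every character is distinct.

4

[p] len 1
[p] len 1
[p, f] len 2
[p, f, v] len 3
[f, v, p] len 3
[p, v] len 2
[p, v, f] len 3
[p, v, f, c] len 4
[c] len 1
[c, s] len 2
[c, s, f] len 3
[f] len 1
[f, s] len 2
Longest all-distinct length: 4.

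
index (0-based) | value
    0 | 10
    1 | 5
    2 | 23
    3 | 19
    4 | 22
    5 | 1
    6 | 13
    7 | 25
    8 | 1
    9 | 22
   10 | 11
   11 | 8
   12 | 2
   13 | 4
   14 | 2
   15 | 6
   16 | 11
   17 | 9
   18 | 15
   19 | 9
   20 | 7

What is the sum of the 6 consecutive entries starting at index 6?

80

Elements at indices 6..11: 13, 25, 1, 22, 11, 8
sum(13, 25, 1, 22, 11, 8) = 80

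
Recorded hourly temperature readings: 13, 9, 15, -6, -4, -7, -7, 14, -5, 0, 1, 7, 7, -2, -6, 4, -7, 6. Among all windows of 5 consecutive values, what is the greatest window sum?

(13, 9, 15, -6, -4) → sum 27
(9, 15, -6, -4, -7) → sum 7
(15, -6, -4, -7, -7) → sum -9
(-6, -4, -7, -7, 14) → sum -10
(-4, -7, -7, 14, -5) → sum -9
(-7, -7, 14, -5, 0) → sum -5
(-7, 14, -5, 0, 1) → sum 3
(14, -5, 0, 1, 7) → sum 17
(-5, 0, 1, 7, 7) → sum 10
(0, 1, 7, 7, -2) → sum 13
(1, 7, 7, -2, -6) → sum 7
(7, 7, -2, -6, 4) → sum 10
(7, -2, -6, 4, -7) → sum -4
(-2, -6, 4, -7, 6) → sum -5
Greatest of these is 27.

27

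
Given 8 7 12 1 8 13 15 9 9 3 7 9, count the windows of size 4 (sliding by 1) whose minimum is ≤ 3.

[8, 7, 12, 1] → min 1  ≤ 3 ✓
[7, 12, 1, 8] → min 1  ≤ 3 ✓
[12, 1, 8, 13] → min 1  ≤ 3 ✓
[1, 8, 13, 15] → min 1  ≤ 3 ✓
[8, 13, 15, 9] → min 8
[13, 15, 9, 9] → min 9
[15, 9, 9, 3] → min 3  ≤ 3 ✓
[9, 9, 3, 7] → min 3  ≤ 3 ✓
[9, 3, 7, 9] → min 3  ≤ 3 ✓
7 windows satisfy the condition.

7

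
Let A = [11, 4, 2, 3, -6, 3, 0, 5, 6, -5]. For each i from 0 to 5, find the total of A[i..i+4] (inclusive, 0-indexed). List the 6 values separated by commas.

[11, 4, 2, 3, -6] → sum 14
[4, 2, 3, -6, 3] → sum 6
[2, 3, -6, 3, 0] → sum 2
[3, -6, 3, 0, 5] → sum 5
[-6, 3, 0, 5, 6] → sum 8
[3, 0, 5, 6, -5] → sum 9

14, 6, 2, 5, 8, 9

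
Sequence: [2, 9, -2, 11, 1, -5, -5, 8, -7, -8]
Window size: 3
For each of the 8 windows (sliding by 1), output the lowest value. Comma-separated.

-2, -2, -2, -5, -5, -5, -7, -8

(2, 9, -2) → min -2
(9, -2, 11) → min -2
(-2, 11, 1) → min -2
(11, 1, -5) → min -5
(1, -5, -5) → min -5
(-5, -5, 8) → min -5
(-5, 8, -7) → min -7
(8, -7, -8) → min -8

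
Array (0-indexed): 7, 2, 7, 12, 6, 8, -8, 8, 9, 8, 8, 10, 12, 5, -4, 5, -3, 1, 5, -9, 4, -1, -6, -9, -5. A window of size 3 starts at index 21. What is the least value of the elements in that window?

-9

Elements at indices 21..23: -1, -6, -9
min(-1, -6, -9) = -9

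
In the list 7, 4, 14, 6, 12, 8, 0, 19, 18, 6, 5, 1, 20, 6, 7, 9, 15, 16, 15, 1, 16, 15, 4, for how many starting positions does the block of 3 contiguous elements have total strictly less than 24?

3

[7, 4, 14] → sum 25
[4, 14, 6] → sum 24
[14, 6, 12] → sum 32
[6, 12, 8] → sum 26
[12, 8, 0] → sum 20  < 24 ✓
[8, 0, 19] → sum 27
[0, 19, 18] → sum 37
[19, 18, 6] → sum 43
[18, 6, 5] → sum 29
[6, 5, 1] → sum 12  < 24 ✓
[5, 1, 20] → sum 26
[1, 20, 6] → sum 27
[20, 6, 7] → sum 33
[6, 7, 9] → sum 22  < 24 ✓
[7, 9, 15] → sum 31
[9, 15, 16] → sum 40
[15, 16, 15] → sum 46
[16, 15, 1] → sum 32
[15, 1, 16] → sum 32
[1, 16, 15] → sum 32
[16, 15, 4] → sum 35
3 windows satisfy the condition.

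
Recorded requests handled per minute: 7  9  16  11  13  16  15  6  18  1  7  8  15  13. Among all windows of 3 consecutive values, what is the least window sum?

[7, 9, 16] → sum 32
[9, 16, 11] → sum 36
[16, 11, 13] → sum 40
[11, 13, 16] → sum 40
[13, 16, 15] → sum 44
[16, 15, 6] → sum 37
[15, 6, 18] → sum 39
[6, 18, 1] → sum 25
[18, 1, 7] → sum 26
[1, 7, 8] → sum 16
[7, 8, 15] → sum 30
[8, 15, 13] → sum 36
Least of these is 16.

16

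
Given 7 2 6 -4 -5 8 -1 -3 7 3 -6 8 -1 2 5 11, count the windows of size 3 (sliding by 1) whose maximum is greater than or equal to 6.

13

(7, 2, 6) → max 7  ≥ 6 ✓
(2, 6, -4) → max 6  ≥ 6 ✓
(6, -4, -5) → max 6  ≥ 6 ✓
(-4, -5, 8) → max 8  ≥ 6 ✓
(-5, 8, -1) → max 8  ≥ 6 ✓
(8, -1, -3) → max 8  ≥ 6 ✓
(-1, -3, 7) → max 7  ≥ 6 ✓
(-3, 7, 3) → max 7  ≥ 6 ✓
(7, 3, -6) → max 7  ≥ 6 ✓
(3, -6, 8) → max 8  ≥ 6 ✓
(-6, 8, -1) → max 8  ≥ 6 ✓
(8, -1, 2) → max 8  ≥ 6 ✓
(-1, 2, 5) → max 5
(2, 5, 11) → max 11  ≥ 6 ✓
13 windows satisfy the condition.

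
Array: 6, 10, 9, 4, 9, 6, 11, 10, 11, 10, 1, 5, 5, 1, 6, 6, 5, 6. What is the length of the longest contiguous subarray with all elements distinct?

5

[6] len 1
[6, 10] len 2
[6, 10, 9] len 3
[6, 10, 9, 4] len 4
[4, 9] len 2
[4, 9, 6] len 3
[4, 9, 6, 11] len 4
[4, 9, 6, 11, 10] len 5
[10, 11] len 2
[11, 10] len 2
[11, 10, 1] len 3
[11, 10, 1, 5] len 4
[5] len 1
[5, 1] len 2
[5, 1, 6] len 3
[6] len 1
[6, 5] len 2
[5, 6] len 2
Longest all-distinct length: 5.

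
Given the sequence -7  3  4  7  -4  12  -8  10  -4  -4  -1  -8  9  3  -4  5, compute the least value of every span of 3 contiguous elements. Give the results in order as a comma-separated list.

-7, 3, -4, -4, -8, -8, -8, -4, -4, -8, -8, -8, -4, -4

Sliding a size-3 window across the 16 values:
[-7, 3, 4] → min -7
[3, 4, 7] → min 3
[4, 7, -4] → min -4
[7, -4, 12] → min -4
[-4, 12, -8] → min -8
[12, -8, 10] → min -8
[-8, 10, -4] → min -8
[10, -4, -4] → min -4
[-4, -4, -1] → min -4
[-4, -1, -8] → min -8
[-1, -8, 9] → min -8
[-8, 9, 3] → min -8
[9, 3, -4] → min -4
[3, -4, 5] → min -4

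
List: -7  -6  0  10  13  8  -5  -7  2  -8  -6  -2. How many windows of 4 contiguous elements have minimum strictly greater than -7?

3

[-7, -6, 0, 10] → min -7
[-6, 0, 10, 13] → min -6  > -7 ✓
[0, 10, 13, 8] → min 0  > -7 ✓
[10, 13, 8, -5] → min -5  > -7 ✓
[13, 8, -5, -7] → min -7
[8, -5, -7, 2] → min -7
[-5, -7, 2, -8] → min -8
[-7, 2, -8, -6] → min -8
[2, -8, -6, -2] → min -8
3 windows satisfy the condition.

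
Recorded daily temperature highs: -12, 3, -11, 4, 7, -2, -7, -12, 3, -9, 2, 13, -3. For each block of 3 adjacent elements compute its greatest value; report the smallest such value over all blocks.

-2

Window maxs for each of the 11 positions:
[-12, 3, -11] → max 3
[3, -11, 4] → max 4
[-11, 4, 7] → max 7
[4, 7, -2] → max 7
[7, -2, -7] → max 7
[-2, -7, -12] → max -2
[-7, -12, 3] → max 3
[-12, 3, -9] → max 3
[3, -9, 2] → max 3
[-9, 2, 13] → max 13
[2, 13, -3] → max 13
Smallest of these is -2.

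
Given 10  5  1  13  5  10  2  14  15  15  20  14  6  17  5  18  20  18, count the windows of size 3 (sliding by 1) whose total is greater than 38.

[10, 5, 1] → sum 16
[5, 1, 13] → sum 19
[1, 13, 5] → sum 19
[13, 5, 10] → sum 28
[5, 10, 2] → sum 17
[10, 2, 14] → sum 26
[2, 14, 15] → sum 31
[14, 15, 15] → sum 44  > 38 ✓
[15, 15, 20] → sum 50  > 38 ✓
[15, 20, 14] → sum 49  > 38 ✓
[20, 14, 6] → sum 40  > 38 ✓
[14, 6, 17] → sum 37
[6, 17, 5] → sum 28
[17, 5, 18] → sum 40  > 38 ✓
[5, 18, 20] → sum 43  > 38 ✓
[18, 20, 18] → sum 56  > 38 ✓
7 windows satisfy the condition.

7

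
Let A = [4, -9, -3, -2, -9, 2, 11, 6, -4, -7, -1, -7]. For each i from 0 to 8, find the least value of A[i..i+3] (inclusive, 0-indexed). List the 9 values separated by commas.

-9, -9, -9, -9, -9, -4, -7, -7, -7

4 -9 -3 -2 → min -9
-9 -3 -2 -9 → min -9
-3 -2 -9 2 → min -9
-2 -9 2 11 → min -9
-9 2 11 6 → min -9
2 11 6 -4 → min -4
11 6 -4 -7 → min -7
6 -4 -7 -1 → min -7
-4 -7 -1 -7 → min -7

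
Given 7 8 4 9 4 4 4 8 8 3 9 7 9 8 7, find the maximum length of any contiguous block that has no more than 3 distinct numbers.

8

add 7: window [7] (1 distinct), len 1
add 8: window [7, 8] (2 distinct), len 2
add 4: window [7, 8, 4] (3 distinct), len 3
add 9: window [8, 4, 9] (3 distinct), len 3
add 4: window [8, 4, 9, 4] (3 distinct), len 4
add 4: window [8, 4, 9, 4, 4] (3 distinct), len 5
add 4: window [8, 4, 9, 4, 4, 4] (3 distinct), len 6
add 8: window [8, 4, 9, 4, 4, 4, 8] (3 distinct), len 7
add 8: window [8, 4, 9, 4, 4, 4, 8, 8] (3 distinct), len 8
add 3: window [4, 4, 4, 8, 8, 3] (3 distinct), len 6
add 9: window [8, 8, 3, 9] (3 distinct), len 4
add 7: window [3, 9, 7] (3 distinct), len 3
add 9: window [3, 9, 7, 9] (3 distinct), len 4
add 8: window [9, 7, 9, 8] (3 distinct), len 4
add 7: window [9, 7, 9, 8, 7] (3 distinct), len 5
Longest length with ≤3 distinct: 8.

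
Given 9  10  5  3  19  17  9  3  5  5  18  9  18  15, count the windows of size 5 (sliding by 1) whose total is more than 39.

9 10 5 3 19 → sum 46  > 39 ✓
10 5 3 19 17 → sum 54  > 39 ✓
5 3 19 17 9 → sum 53  > 39 ✓
3 19 17 9 3 → sum 51  > 39 ✓
19 17 9 3 5 → sum 53  > 39 ✓
17 9 3 5 5 → sum 39
9 3 5 5 18 → sum 40  > 39 ✓
3 5 5 18 9 → sum 40  > 39 ✓
5 5 18 9 18 → sum 55  > 39 ✓
5 18 9 18 15 → sum 65  > 39 ✓
9 windows satisfy the condition.

9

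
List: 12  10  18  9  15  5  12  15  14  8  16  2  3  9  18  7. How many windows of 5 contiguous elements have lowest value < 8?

[12, 10, 18, 9, 15] → min 9
[10, 18, 9, 15, 5] → min 5  < 8 ✓
[18, 9, 15, 5, 12] → min 5  < 8 ✓
[9, 15, 5, 12, 15] → min 5  < 8 ✓
[15, 5, 12, 15, 14] → min 5  < 8 ✓
[5, 12, 15, 14, 8] → min 5  < 8 ✓
[12, 15, 14, 8, 16] → min 8
[15, 14, 8, 16, 2] → min 2  < 8 ✓
[14, 8, 16, 2, 3] → min 2  < 8 ✓
[8, 16, 2, 3, 9] → min 2  < 8 ✓
[16, 2, 3, 9, 18] → min 2  < 8 ✓
[2, 3, 9, 18, 7] → min 2  < 8 ✓
10 windows satisfy the condition.

10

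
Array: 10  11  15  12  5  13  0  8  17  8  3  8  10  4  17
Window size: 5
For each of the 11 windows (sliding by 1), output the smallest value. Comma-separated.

Sliding a size-5 window across the 15 values:
(10, 11, 15, 12, 5) → min 5
(11, 15, 12, 5, 13) → min 5
(15, 12, 5, 13, 0) → min 0
(12, 5, 13, 0, 8) → min 0
(5, 13, 0, 8, 17) → min 0
(13, 0, 8, 17, 8) → min 0
(0, 8, 17, 8, 3) → min 0
(8, 17, 8, 3, 8) → min 3
(17, 8, 3, 8, 10) → min 3
(8, 3, 8, 10, 4) → min 3
(3, 8, 10, 4, 17) → min 3

5, 5, 0, 0, 0, 0, 0, 3, 3, 3, 3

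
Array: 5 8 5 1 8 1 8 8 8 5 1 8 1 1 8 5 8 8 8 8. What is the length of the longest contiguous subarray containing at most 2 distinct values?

Extend right; when distinct count exceeds 2, shrink from the left:
[5] 1 distinct, len 1
[5, 8] 2 distinct, len 2
[5, 8, 5] 2 distinct, len 3
[5, 1] 2 distinct, len 2
[1, 8] 2 distinct, len 2
[1, 8, 1] 2 distinct, len 3
[1, 8, 1, 8] 2 distinct, len 4
[1, 8, 1, 8, 8] 2 distinct, len 5
[1, 8, 1, 8, 8, 8] 2 distinct, len 6
[8, 8, 8, 5] 2 distinct, len 4
[5, 1] 2 distinct, len 2
[1, 8] 2 distinct, len 2
[1, 8, 1] 2 distinct, len 3
[1, 8, 1, 1] 2 distinct, len 4
[1, 8, 1, 1, 8] 2 distinct, len 5
[8, 5] 2 distinct, len 2
[8, 5, 8] 2 distinct, len 3
[8, 5, 8, 8] 2 distinct, len 4
[8, 5, 8, 8, 8] 2 distinct, len 5
[8, 5, 8, 8, 8, 8] 2 distinct, len 6
Longest length with ≤2 distinct: 6.

6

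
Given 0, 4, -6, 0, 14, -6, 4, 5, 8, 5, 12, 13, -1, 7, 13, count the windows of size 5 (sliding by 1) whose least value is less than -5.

6

[0, 4, -6, 0, 14] → min -6  < -5 ✓
[4, -6, 0, 14, -6] → min -6  < -5 ✓
[-6, 0, 14, -6, 4] → min -6  < -5 ✓
[0, 14, -6, 4, 5] → min -6  < -5 ✓
[14, -6, 4, 5, 8] → min -6  < -5 ✓
[-6, 4, 5, 8, 5] → min -6  < -5 ✓
[4, 5, 8, 5, 12] → min 4
[5, 8, 5, 12, 13] → min 5
[8, 5, 12, 13, -1] → min -1
[5, 12, 13, -1, 7] → min -1
[12, 13, -1, 7, 13] → min -1
6 windows satisfy the condition.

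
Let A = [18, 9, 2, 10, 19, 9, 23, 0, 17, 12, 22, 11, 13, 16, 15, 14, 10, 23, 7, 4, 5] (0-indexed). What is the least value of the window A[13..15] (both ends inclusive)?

Elements at indices 13..15: 16, 15, 14
min(16, 15, 14) = 14

14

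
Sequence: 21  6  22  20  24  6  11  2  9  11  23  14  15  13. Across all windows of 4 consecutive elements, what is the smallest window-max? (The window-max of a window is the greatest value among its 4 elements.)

Each size-4 window and its max:
21 6 22 20 → max 22
6 22 20 24 → max 24
22 20 24 6 → max 24
20 24 6 11 → max 24
24 6 11 2 → max 24
6 11 2 9 → max 11
11 2 9 11 → max 11
2 9 11 23 → max 23
9 11 23 14 → max 23
11 23 14 15 → max 23
23 14 15 13 → max 23
Smallest of these is 11.

11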